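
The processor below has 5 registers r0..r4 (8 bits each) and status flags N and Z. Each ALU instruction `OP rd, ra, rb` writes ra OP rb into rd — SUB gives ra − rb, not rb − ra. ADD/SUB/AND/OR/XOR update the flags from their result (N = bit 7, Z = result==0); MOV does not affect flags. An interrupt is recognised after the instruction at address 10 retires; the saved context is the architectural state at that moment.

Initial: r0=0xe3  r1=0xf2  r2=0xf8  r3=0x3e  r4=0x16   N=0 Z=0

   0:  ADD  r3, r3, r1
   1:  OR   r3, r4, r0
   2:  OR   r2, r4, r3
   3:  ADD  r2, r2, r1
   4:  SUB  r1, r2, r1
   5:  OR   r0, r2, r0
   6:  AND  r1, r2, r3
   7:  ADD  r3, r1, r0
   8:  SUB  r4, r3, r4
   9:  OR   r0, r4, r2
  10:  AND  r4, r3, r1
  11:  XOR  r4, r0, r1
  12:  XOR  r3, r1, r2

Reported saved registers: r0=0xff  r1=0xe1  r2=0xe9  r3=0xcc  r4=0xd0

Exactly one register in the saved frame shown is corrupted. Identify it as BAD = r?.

BAD = r4

after  0: r0=0xe3 r1=0xf2 r2=0xf8 r3=0x30 r4=0x16  N=0 Z=0
after  1: r0=0xe3 r1=0xf2 r2=0xf8 r3=0xf7 r4=0x16  N=1 Z=0
after  2: r0=0xe3 r1=0xf2 r2=0xf7 r3=0xf7 r4=0x16  N=1 Z=0
after  3: r0=0xe3 r1=0xf2 r2=0xe9 r3=0xf7 r4=0x16  N=1 Z=0
after  4: r0=0xe3 r1=0xf7 r2=0xe9 r3=0xf7 r4=0x16  N=1 Z=0
after  5: r0=0xeb r1=0xf7 r2=0xe9 r3=0xf7 r4=0x16  N=1 Z=0
after  6: r0=0xeb r1=0xe1 r2=0xe9 r3=0xf7 r4=0x16  N=1 Z=0
after  7: r0=0xeb r1=0xe1 r2=0xe9 r3=0xcc r4=0x16  N=1 Z=0
after  8: r0=0xeb r1=0xe1 r2=0xe9 r3=0xcc r4=0xb6  N=1 Z=0
after  9: r0=0xff r1=0xe1 r2=0xe9 r3=0xcc r4=0xb6  N=1 Z=0
after 10: r0=0xff r1=0xe1 r2=0xe9 r3=0xcc r4=0xc0  N=1 Z=0
-- IRQ taken; context saved, return-PC = 11 --
mismatch: r4: reported 0xd0 vs actual 0xc0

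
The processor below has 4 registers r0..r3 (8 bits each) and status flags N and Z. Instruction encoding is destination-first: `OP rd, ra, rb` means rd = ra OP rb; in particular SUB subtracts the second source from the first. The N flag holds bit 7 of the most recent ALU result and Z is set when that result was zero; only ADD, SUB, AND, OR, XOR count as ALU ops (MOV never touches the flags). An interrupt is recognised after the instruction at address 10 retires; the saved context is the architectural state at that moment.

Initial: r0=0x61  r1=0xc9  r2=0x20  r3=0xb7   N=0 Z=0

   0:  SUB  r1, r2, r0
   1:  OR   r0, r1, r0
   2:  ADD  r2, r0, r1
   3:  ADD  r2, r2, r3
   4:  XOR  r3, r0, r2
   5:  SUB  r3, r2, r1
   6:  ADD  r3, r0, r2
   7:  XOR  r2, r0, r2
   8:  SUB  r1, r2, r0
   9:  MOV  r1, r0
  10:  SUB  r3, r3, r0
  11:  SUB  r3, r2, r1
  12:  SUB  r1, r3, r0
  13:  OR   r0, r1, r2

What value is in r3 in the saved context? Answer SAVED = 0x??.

after  0: r0=0x61 r1=0xbf r2=0x20 r3=0xb7  N=1 Z=0
after  1: r0=0xff r1=0xbf r2=0x20 r3=0xb7  N=1 Z=0
after  2: r0=0xff r1=0xbf r2=0xbe r3=0xb7  N=1 Z=0
after  3: r0=0xff r1=0xbf r2=0x75 r3=0xb7  N=0 Z=0
after  4: r0=0xff r1=0xbf r2=0x75 r3=0x8a  N=1 Z=0
after  5: r0=0xff r1=0xbf r2=0x75 r3=0xb6  N=1 Z=0
after  6: r0=0xff r1=0xbf r2=0x75 r3=0x74  N=0 Z=0
after  7: r0=0xff r1=0xbf r2=0x8a r3=0x74  N=1 Z=0
after  8: r0=0xff r1=0x8b r2=0x8a r3=0x74  N=1 Z=0
after  9: r0=0xff r1=0xff r2=0x8a r3=0x74  N=1 Z=0
after 10: r0=0xff r1=0xff r2=0x8a r3=0x75  N=0 Z=0
-- IRQ taken; context saved, return-PC = 11 --

SAVED = 0x75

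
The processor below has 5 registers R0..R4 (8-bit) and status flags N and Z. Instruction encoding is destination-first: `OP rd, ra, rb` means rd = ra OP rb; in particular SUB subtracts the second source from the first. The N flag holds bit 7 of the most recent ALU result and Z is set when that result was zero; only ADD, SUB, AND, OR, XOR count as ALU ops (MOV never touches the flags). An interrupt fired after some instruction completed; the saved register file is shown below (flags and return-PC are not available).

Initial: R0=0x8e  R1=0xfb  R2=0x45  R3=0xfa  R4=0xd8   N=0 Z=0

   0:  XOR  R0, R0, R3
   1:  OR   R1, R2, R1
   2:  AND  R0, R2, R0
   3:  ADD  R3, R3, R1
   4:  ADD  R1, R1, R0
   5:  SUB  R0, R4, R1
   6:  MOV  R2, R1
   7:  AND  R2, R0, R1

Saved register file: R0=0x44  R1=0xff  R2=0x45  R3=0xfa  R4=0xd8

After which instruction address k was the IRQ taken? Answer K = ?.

after  0: R0=0x74 R1=0xfb R2=0x45 R3=0xfa R4=0xd8  N=0 Z=0
after  1: R0=0x74 R1=0xff R2=0x45 R3=0xfa R4=0xd8  N=1 Z=0
after  2: R0=0x44 R1=0xff R2=0x45 R3=0xfa R4=0xd8  N=0 Z=0
-- IRQ taken; context saved, return-PC = 3 --

K = 2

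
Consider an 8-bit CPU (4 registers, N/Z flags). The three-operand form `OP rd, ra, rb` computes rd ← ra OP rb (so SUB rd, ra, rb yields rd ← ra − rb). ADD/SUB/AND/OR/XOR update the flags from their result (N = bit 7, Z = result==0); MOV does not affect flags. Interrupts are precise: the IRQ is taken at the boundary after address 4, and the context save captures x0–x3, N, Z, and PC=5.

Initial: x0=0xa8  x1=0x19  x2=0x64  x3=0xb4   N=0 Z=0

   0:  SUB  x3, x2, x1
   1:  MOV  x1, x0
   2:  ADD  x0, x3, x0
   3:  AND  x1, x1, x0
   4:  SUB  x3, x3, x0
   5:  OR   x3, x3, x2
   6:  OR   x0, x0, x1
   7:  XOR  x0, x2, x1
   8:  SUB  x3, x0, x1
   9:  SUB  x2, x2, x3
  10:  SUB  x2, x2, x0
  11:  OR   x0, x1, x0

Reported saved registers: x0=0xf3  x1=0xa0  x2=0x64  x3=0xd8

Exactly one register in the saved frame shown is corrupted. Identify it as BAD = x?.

after  0: x0=0xa8 x1=0x19 x2=0x64 x3=0x4b  N=0 Z=0
after  1: x0=0xa8 x1=0xa8 x2=0x64 x3=0x4b  N=0 Z=0
after  2: x0=0xf3 x1=0xa8 x2=0x64 x3=0x4b  N=1 Z=0
after  3: x0=0xf3 x1=0xa0 x2=0x64 x3=0x4b  N=1 Z=0
after  4: x0=0xf3 x1=0xa0 x2=0x64 x3=0x58  N=0 Z=0
-- IRQ taken; context saved, return-PC = 5 --
mismatch: x3: reported 0xd8 vs actual 0x58

BAD = x3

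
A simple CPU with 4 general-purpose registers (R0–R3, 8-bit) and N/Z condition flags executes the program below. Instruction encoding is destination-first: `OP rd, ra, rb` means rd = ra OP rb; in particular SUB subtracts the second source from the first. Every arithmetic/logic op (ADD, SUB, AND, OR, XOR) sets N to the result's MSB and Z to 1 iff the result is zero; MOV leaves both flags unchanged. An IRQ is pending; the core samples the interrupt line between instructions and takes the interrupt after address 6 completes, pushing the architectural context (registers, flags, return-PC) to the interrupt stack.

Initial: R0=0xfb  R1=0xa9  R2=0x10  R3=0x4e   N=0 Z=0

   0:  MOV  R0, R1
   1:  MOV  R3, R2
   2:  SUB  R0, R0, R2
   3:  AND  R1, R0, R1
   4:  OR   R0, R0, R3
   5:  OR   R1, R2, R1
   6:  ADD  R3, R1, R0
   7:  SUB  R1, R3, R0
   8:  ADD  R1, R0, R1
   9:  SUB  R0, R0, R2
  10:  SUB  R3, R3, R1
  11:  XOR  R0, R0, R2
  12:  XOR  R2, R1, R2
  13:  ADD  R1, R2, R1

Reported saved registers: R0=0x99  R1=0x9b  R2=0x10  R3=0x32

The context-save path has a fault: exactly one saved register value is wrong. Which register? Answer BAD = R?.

after  0: R0=0xa9 R1=0xa9 R2=0x10 R3=0x4e  N=0 Z=0
after  1: R0=0xa9 R1=0xa9 R2=0x10 R3=0x10  N=0 Z=0
after  2: R0=0x99 R1=0xa9 R2=0x10 R3=0x10  N=1 Z=0
after  3: R0=0x99 R1=0x89 R2=0x10 R3=0x10  N=1 Z=0
after  4: R0=0x99 R1=0x89 R2=0x10 R3=0x10  N=1 Z=0
after  5: R0=0x99 R1=0x99 R2=0x10 R3=0x10  N=1 Z=0
after  6: R0=0x99 R1=0x99 R2=0x10 R3=0x32  N=0 Z=0
-- IRQ taken; context saved, return-PC = 7 --
mismatch: R1: reported 0x9b vs actual 0x99

BAD = R1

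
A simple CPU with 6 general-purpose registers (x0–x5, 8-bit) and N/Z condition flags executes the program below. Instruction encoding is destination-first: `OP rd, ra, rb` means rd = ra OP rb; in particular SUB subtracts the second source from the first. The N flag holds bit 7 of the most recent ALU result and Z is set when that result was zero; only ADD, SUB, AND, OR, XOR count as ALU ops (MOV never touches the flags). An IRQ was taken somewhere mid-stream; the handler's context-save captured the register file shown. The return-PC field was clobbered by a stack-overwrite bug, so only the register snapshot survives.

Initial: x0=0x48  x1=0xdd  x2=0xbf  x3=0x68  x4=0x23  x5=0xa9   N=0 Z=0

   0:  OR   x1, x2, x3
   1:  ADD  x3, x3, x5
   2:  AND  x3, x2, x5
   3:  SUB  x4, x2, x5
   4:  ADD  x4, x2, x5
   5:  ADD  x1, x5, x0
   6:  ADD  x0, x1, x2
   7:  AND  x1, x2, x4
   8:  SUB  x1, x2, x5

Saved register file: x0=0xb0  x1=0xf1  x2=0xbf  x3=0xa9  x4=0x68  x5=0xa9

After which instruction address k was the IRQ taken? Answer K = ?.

K = 6

after  0: x0=0x48 x1=0xff x2=0xbf x3=0x68 x4=0x23 x5=0xa9  N=1 Z=0
after  1: x0=0x48 x1=0xff x2=0xbf x3=0x11 x4=0x23 x5=0xa9  N=0 Z=0
after  2: x0=0x48 x1=0xff x2=0xbf x3=0xa9 x4=0x23 x5=0xa9  N=1 Z=0
after  3: x0=0x48 x1=0xff x2=0xbf x3=0xa9 x4=0x16 x5=0xa9  N=0 Z=0
after  4: x0=0x48 x1=0xff x2=0xbf x3=0xa9 x4=0x68 x5=0xa9  N=0 Z=0
after  5: x0=0x48 x1=0xf1 x2=0xbf x3=0xa9 x4=0x68 x5=0xa9  N=1 Z=0
after  6: x0=0xb0 x1=0xf1 x2=0xbf x3=0xa9 x4=0x68 x5=0xa9  N=1 Z=0
-- IRQ taken; context saved, return-PC = 7 --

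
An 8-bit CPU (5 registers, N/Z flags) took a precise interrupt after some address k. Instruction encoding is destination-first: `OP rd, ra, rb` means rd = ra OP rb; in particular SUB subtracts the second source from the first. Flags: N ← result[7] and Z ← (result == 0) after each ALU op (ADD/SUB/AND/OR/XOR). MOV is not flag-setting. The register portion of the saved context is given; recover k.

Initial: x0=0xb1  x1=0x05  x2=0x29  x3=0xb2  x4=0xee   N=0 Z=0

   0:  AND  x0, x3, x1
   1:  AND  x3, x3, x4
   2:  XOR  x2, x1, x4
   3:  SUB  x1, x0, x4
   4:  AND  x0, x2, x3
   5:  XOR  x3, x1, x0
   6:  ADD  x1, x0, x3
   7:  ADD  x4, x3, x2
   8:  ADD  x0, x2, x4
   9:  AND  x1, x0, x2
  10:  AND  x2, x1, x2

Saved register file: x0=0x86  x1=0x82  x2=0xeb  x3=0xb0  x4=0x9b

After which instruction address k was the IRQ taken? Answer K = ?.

after  0: x0=0x00 x1=0x05 x2=0x29 x3=0xb2 x4=0xee  N=0 Z=1
after  1: x0=0x00 x1=0x05 x2=0x29 x3=0xa2 x4=0xee  N=1 Z=0
after  2: x0=0x00 x1=0x05 x2=0xeb x3=0xa2 x4=0xee  N=1 Z=0
after  3: x0=0x00 x1=0x12 x2=0xeb x3=0xa2 x4=0xee  N=0 Z=0
after  4: x0=0xa2 x1=0x12 x2=0xeb x3=0xa2 x4=0xee  N=1 Z=0
after  5: x0=0xa2 x1=0x12 x2=0xeb x3=0xb0 x4=0xee  N=1 Z=0
after  6: x0=0xa2 x1=0x52 x2=0xeb x3=0xb0 x4=0xee  N=0 Z=0
after  7: x0=0xa2 x1=0x52 x2=0xeb x3=0xb0 x4=0x9b  N=1 Z=0
after  8: x0=0x86 x1=0x52 x2=0xeb x3=0xb0 x4=0x9b  N=1 Z=0
after  9: x0=0x86 x1=0x82 x2=0xeb x3=0xb0 x4=0x9b  N=1 Z=0
-- IRQ taken; context saved, return-PC = 10 --

K = 9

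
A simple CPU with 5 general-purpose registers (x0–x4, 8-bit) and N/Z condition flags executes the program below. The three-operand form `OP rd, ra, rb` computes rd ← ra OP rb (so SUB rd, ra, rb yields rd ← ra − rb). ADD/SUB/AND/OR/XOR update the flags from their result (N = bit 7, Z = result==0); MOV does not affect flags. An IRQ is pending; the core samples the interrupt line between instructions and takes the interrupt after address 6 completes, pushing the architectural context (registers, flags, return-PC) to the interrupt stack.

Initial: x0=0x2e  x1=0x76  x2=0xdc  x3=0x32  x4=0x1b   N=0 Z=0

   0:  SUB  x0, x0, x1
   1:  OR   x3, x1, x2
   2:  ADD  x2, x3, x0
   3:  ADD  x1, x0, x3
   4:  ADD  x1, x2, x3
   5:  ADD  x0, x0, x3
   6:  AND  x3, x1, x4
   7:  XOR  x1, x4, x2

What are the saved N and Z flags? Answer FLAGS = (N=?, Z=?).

after  0: x0=0xb8 x1=0x76 x2=0xdc x3=0x32 x4=0x1b  N=1 Z=0
after  1: x0=0xb8 x1=0x76 x2=0xdc x3=0xfe x4=0x1b  N=1 Z=0
after  2: x0=0xb8 x1=0x76 x2=0xb6 x3=0xfe x4=0x1b  N=1 Z=0
after  3: x0=0xb8 x1=0xb6 x2=0xb6 x3=0xfe x4=0x1b  N=1 Z=0
after  4: x0=0xb8 x1=0xb4 x2=0xb6 x3=0xfe x4=0x1b  N=1 Z=0
after  5: x0=0xb6 x1=0xb4 x2=0xb6 x3=0xfe x4=0x1b  N=1 Z=0
after  6: x0=0xb6 x1=0xb4 x2=0xb6 x3=0x10 x4=0x1b  N=0 Z=0
-- IRQ taken; context saved, return-PC = 7 --

FLAGS = (N=0, Z=0)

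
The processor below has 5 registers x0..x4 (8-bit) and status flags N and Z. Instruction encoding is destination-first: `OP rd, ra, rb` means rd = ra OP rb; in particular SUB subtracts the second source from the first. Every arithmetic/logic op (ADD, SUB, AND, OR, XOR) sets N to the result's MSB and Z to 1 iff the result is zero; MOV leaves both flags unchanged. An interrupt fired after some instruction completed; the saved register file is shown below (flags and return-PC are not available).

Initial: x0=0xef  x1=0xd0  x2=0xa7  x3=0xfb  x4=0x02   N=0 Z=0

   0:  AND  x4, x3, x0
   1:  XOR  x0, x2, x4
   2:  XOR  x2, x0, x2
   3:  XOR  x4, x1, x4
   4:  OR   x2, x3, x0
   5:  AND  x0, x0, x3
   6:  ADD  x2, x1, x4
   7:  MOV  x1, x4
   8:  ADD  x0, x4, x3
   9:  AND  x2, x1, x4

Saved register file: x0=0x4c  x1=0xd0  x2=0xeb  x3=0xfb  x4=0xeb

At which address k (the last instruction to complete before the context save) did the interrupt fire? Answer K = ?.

K = 2

after  0: x0=0xef x1=0xd0 x2=0xa7 x3=0xfb x4=0xeb  N=1 Z=0
after  1: x0=0x4c x1=0xd0 x2=0xa7 x3=0xfb x4=0xeb  N=0 Z=0
after  2: x0=0x4c x1=0xd0 x2=0xeb x3=0xfb x4=0xeb  N=1 Z=0
-- IRQ taken; context saved, return-PC = 3 --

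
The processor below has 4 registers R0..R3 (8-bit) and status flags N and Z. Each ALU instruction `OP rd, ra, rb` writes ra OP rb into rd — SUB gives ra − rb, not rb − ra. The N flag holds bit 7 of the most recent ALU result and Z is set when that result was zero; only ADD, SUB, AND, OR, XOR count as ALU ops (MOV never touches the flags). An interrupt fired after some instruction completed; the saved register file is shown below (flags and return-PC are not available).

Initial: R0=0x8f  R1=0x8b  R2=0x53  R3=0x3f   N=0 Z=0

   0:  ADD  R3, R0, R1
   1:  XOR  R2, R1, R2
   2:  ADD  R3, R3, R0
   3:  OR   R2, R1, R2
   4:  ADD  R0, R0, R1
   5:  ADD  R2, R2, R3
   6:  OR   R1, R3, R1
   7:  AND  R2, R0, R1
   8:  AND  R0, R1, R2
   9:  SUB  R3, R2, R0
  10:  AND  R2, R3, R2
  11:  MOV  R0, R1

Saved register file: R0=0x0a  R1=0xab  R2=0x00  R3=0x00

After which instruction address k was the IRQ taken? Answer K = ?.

after  0: R0=0x8f R1=0x8b R2=0x53 R3=0x1a  N=0 Z=0
after  1: R0=0x8f R1=0x8b R2=0xd8 R3=0x1a  N=1 Z=0
after  2: R0=0x8f R1=0x8b R2=0xd8 R3=0xa9  N=1 Z=0
after  3: R0=0x8f R1=0x8b R2=0xdb R3=0xa9  N=1 Z=0
after  4: R0=0x1a R1=0x8b R2=0xdb R3=0xa9  N=0 Z=0
after  5: R0=0x1a R1=0x8b R2=0x84 R3=0xa9  N=1 Z=0
after  6: R0=0x1a R1=0xab R2=0x84 R3=0xa9  N=1 Z=0
after  7: R0=0x1a R1=0xab R2=0x0a R3=0xa9  N=0 Z=0
after  8: R0=0x0a R1=0xab R2=0x0a R3=0xa9  N=0 Z=0
after  9: R0=0x0a R1=0xab R2=0x0a R3=0x00  N=0 Z=1
after 10: R0=0x0a R1=0xab R2=0x00 R3=0x00  N=0 Z=1
-- IRQ taken; context saved, return-PC = 11 --

K = 10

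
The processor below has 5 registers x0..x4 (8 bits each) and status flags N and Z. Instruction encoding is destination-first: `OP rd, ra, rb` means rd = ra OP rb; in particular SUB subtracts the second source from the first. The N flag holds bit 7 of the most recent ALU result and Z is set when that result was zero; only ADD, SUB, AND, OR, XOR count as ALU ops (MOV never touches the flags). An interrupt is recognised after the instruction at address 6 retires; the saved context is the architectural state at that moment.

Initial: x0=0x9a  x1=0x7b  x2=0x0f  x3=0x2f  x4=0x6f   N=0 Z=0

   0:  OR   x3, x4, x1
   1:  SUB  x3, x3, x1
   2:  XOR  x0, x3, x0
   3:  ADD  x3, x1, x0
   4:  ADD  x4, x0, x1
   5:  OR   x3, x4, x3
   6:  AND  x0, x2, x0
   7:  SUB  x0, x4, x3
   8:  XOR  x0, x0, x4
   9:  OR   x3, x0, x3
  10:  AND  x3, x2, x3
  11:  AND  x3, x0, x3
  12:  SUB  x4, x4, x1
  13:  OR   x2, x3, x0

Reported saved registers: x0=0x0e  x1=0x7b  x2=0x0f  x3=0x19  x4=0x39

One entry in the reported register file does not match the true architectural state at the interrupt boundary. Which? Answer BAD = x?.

after  0: x0=0x9a x1=0x7b x2=0x0f x3=0x7f x4=0x6f  N=0 Z=0
after  1: x0=0x9a x1=0x7b x2=0x0f x3=0x04 x4=0x6f  N=0 Z=0
after  2: x0=0x9e x1=0x7b x2=0x0f x3=0x04 x4=0x6f  N=1 Z=0
after  3: x0=0x9e x1=0x7b x2=0x0f x3=0x19 x4=0x6f  N=0 Z=0
after  4: x0=0x9e x1=0x7b x2=0x0f x3=0x19 x4=0x19  N=0 Z=0
after  5: x0=0x9e x1=0x7b x2=0x0f x3=0x19 x4=0x19  N=0 Z=0
after  6: x0=0x0e x1=0x7b x2=0x0f x3=0x19 x4=0x19  N=0 Z=0
-- IRQ taken; context saved, return-PC = 7 --
mismatch: x4: reported 0x39 vs actual 0x19

BAD = x4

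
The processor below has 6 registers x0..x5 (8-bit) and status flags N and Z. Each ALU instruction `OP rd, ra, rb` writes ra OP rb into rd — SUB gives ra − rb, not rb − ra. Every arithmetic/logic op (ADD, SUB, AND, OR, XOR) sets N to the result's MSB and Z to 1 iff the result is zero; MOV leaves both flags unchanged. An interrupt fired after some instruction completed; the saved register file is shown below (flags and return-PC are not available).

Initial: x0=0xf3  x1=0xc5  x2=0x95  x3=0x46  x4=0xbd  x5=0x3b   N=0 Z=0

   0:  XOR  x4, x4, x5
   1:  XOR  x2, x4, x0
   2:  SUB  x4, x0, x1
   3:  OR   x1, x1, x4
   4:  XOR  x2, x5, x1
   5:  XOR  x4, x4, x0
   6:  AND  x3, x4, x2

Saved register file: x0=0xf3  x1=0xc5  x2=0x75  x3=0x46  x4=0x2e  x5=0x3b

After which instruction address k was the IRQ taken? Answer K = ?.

K = 2

after  0: x0=0xf3 x1=0xc5 x2=0x95 x3=0x46 x4=0x86 x5=0x3b  N=1 Z=0
after  1: x0=0xf3 x1=0xc5 x2=0x75 x3=0x46 x4=0x86 x5=0x3b  N=0 Z=0
after  2: x0=0xf3 x1=0xc5 x2=0x75 x3=0x46 x4=0x2e x5=0x3b  N=0 Z=0
-- IRQ taken; context saved, return-PC = 3 --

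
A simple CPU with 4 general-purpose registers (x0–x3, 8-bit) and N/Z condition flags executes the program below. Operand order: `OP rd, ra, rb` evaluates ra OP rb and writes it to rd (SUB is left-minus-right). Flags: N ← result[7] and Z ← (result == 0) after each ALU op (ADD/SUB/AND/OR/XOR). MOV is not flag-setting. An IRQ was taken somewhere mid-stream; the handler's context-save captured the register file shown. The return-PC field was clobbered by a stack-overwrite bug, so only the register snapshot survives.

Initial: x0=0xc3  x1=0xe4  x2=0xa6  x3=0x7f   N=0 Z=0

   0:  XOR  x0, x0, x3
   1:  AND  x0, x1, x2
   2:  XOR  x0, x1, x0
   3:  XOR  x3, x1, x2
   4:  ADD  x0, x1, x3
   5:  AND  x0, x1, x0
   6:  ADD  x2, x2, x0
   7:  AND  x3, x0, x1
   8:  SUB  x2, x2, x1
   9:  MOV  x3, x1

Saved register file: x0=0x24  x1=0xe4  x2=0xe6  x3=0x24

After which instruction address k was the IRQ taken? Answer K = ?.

after  0: x0=0xbc x1=0xe4 x2=0xa6 x3=0x7f  N=1 Z=0
after  1: x0=0xa4 x1=0xe4 x2=0xa6 x3=0x7f  N=1 Z=0
after  2: x0=0x40 x1=0xe4 x2=0xa6 x3=0x7f  N=0 Z=0
after  3: x0=0x40 x1=0xe4 x2=0xa6 x3=0x42  N=0 Z=0
after  4: x0=0x26 x1=0xe4 x2=0xa6 x3=0x42  N=0 Z=0
after  5: x0=0x24 x1=0xe4 x2=0xa6 x3=0x42  N=0 Z=0
after  6: x0=0x24 x1=0xe4 x2=0xca x3=0x42  N=1 Z=0
after  7: x0=0x24 x1=0xe4 x2=0xca x3=0x24  N=0 Z=0
after  8: x0=0x24 x1=0xe4 x2=0xe6 x3=0x24  N=1 Z=0
-- IRQ taken; context saved, return-PC = 9 --

K = 8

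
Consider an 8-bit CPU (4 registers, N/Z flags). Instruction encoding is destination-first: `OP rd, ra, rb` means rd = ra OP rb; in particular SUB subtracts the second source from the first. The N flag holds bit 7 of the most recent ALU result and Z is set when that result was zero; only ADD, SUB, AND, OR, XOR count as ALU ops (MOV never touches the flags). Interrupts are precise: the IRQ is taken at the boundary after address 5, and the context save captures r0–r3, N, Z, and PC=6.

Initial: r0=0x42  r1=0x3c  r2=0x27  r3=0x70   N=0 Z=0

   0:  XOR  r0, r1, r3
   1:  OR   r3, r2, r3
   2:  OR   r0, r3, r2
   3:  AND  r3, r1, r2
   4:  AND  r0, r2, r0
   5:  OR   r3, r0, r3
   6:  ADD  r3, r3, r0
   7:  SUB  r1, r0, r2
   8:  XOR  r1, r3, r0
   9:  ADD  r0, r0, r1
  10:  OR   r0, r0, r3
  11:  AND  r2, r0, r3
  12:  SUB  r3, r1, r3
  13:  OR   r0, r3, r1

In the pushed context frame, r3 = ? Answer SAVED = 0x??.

after  0: r0=0x4c r1=0x3c r2=0x27 r3=0x70  N=0 Z=0
after  1: r0=0x4c r1=0x3c r2=0x27 r3=0x77  N=0 Z=0
after  2: r0=0x77 r1=0x3c r2=0x27 r3=0x77  N=0 Z=0
after  3: r0=0x77 r1=0x3c r2=0x27 r3=0x24  N=0 Z=0
after  4: r0=0x27 r1=0x3c r2=0x27 r3=0x24  N=0 Z=0
after  5: r0=0x27 r1=0x3c r2=0x27 r3=0x27  N=0 Z=0
-- IRQ taken; context saved, return-PC = 6 --

SAVED = 0x27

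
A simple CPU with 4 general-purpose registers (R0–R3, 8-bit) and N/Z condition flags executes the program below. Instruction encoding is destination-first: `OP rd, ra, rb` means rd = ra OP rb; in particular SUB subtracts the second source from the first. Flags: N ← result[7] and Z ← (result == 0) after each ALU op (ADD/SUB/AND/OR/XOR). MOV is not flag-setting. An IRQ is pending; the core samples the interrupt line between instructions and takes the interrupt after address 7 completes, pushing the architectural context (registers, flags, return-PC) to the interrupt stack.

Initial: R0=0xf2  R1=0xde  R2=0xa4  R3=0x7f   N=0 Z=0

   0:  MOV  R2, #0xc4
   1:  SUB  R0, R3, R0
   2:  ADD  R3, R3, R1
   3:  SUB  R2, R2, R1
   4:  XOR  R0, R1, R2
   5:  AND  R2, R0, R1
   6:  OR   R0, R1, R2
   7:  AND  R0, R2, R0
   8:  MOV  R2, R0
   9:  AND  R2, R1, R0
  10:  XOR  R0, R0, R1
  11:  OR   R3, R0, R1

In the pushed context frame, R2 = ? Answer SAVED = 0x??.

SAVED = 0x18

after  0: R0=0xf2 R1=0xde R2=0xc4 R3=0x7f  N=0 Z=0
after  1: R0=0x8d R1=0xde R2=0xc4 R3=0x7f  N=1 Z=0
after  2: R0=0x8d R1=0xde R2=0xc4 R3=0x5d  N=0 Z=0
after  3: R0=0x8d R1=0xde R2=0xe6 R3=0x5d  N=1 Z=0
after  4: R0=0x38 R1=0xde R2=0xe6 R3=0x5d  N=0 Z=0
after  5: R0=0x38 R1=0xde R2=0x18 R3=0x5d  N=0 Z=0
after  6: R0=0xde R1=0xde R2=0x18 R3=0x5d  N=1 Z=0
after  7: R0=0x18 R1=0xde R2=0x18 R3=0x5d  N=0 Z=0
-- IRQ taken; context saved, return-PC = 8 --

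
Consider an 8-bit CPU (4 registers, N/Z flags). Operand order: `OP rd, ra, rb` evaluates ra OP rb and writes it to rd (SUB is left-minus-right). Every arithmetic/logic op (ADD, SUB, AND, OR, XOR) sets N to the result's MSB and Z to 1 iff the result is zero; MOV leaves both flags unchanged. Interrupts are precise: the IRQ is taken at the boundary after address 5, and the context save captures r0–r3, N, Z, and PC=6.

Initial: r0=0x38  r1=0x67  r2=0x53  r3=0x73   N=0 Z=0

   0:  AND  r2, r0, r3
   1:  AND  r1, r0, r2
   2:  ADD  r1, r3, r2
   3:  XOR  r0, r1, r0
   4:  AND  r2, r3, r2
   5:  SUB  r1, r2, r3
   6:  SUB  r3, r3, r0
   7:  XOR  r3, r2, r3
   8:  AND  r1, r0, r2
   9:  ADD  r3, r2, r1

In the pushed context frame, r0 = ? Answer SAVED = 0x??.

after  0: r0=0x38 r1=0x67 r2=0x30 r3=0x73  N=0 Z=0
after  1: r0=0x38 r1=0x30 r2=0x30 r3=0x73  N=0 Z=0
after  2: r0=0x38 r1=0xa3 r2=0x30 r3=0x73  N=1 Z=0
after  3: r0=0x9b r1=0xa3 r2=0x30 r3=0x73  N=1 Z=0
after  4: r0=0x9b r1=0xa3 r2=0x30 r3=0x73  N=0 Z=0
after  5: r0=0x9b r1=0xbd r2=0x30 r3=0x73  N=1 Z=0
-- IRQ taken; context saved, return-PC = 6 --

SAVED = 0x9b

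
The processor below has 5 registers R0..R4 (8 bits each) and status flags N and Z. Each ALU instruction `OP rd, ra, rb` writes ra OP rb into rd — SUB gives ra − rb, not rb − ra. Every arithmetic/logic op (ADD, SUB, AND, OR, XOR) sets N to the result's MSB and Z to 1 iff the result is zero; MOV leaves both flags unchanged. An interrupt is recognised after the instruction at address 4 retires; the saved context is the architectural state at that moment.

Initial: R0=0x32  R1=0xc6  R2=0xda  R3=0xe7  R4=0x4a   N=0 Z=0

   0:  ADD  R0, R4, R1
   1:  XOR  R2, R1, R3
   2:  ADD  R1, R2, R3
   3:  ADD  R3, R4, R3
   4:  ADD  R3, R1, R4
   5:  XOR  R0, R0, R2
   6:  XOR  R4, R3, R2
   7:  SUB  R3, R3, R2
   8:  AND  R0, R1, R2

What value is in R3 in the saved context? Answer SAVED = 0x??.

after  0: R0=0x10 R1=0xc6 R2=0xda R3=0xe7 R4=0x4a  N=0 Z=0
after  1: R0=0x10 R1=0xc6 R2=0x21 R3=0xe7 R4=0x4a  N=0 Z=0
after  2: R0=0x10 R1=0x08 R2=0x21 R3=0xe7 R4=0x4a  N=0 Z=0
after  3: R0=0x10 R1=0x08 R2=0x21 R3=0x31 R4=0x4a  N=0 Z=0
after  4: R0=0x10 R1=0x08 R2=0x21 R3=0x52 R4=0x4a  N=0 Z=0
-- IRQ taken; context saved, return-PC = 5 --

SAVED = 0x52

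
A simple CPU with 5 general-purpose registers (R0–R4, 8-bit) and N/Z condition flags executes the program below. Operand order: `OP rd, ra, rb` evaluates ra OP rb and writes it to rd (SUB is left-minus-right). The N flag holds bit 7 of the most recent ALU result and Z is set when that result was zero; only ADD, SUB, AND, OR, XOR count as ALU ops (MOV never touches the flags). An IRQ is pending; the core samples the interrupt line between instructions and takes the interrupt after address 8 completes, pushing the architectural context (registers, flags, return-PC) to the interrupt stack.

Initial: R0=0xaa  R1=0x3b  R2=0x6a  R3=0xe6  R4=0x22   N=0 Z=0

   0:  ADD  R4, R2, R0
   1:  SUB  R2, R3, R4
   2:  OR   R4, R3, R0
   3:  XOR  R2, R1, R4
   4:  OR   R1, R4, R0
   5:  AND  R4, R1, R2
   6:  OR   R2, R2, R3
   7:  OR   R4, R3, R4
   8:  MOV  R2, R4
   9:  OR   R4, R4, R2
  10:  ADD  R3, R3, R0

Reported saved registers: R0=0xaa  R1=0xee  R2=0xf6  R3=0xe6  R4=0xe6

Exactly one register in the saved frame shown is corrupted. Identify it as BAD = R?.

after  0: R0=0xaa R1=0x3b R2=0x6a R3=0xe6 R4=0x14  N=0 Z=0
after  1: R0=0xaa R1=0x3b R2=0xd2 R3=0xe6 R4=0x14  N=1 Z=0
after  2: R0=0xaa R1=0x3b R2=0xd2 R3=0xe6 R4=0xee  N=1 Z=0
after  3: R0=0xaa R1=0x3b R2=0xd5 R3=0xe6 R4=0xee  N=1 Z=0
after  4: R0=0xaa R1=0xee R2=0xd5 R3=0xe6 R4=0xee  N=1 Z=0
after  5: R0=0xaa R1=0xee R2=0xd5 R3=0xe6 R4=0xc4  N=1 Z=0
after  6: R0=0xaa R1=0xee R2=0xf7 R3=0xe6 R4=0xc4  N=1 Z=0
after  7: R0=0xaa R1=0xee R2=0xf7 R3=0xe6 R4=0xe6  N=1 Z=0
after  8: R0=0xaa R1=0xee R2=0xe6 R3=0xe6 R4=0xe6  N=1 Z=0
-- IRQ taken; context saved, return-PC = 9 --
mismatch: R2: reported 0xf6 vs actual 0xe6

BAD = R2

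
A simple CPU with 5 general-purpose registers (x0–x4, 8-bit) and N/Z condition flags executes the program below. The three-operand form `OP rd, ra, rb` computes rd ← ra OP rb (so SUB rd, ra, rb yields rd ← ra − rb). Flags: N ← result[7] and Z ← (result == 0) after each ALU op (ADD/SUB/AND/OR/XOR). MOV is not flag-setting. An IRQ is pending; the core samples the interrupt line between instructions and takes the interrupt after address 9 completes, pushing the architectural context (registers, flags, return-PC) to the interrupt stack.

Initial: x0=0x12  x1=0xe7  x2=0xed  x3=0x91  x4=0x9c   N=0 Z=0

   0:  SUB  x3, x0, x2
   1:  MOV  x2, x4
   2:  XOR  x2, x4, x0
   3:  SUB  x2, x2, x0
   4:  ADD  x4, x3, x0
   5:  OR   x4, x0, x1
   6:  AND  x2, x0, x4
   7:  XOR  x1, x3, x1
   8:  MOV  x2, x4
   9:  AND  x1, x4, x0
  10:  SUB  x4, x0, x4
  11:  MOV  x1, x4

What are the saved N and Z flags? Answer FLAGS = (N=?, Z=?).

after  0: x0=0x12 x1=0xe7 x2=0xed x3=0x25 x4=0x9c  N=0 Z=0
after  1: x0=0x12 x1=0xe7 x2=0x9c x3=0x25 x4=0x9c  N=0 Z=0
after  2: x0=0x12 x1=0xe7 x2=0x8e x3=0x25 x4=0x9c  N=1 Z=0
after  3: x0=0x12 x1=0xe7 x2=0x7c x3=0x25 x4=0x9c  N=0 Z=0
after  4: x0=0x12 x1=0xe7 x2=0x7c x3=0x25 x4=0x37  N=0 Z=0
after  5: x0=0x12 x1=0xe7 x2=0x7c x3=0x25 x4=0xf7  N=1 Z=0
after  6: x0=0x12 x1=0xe7 x2=0x12 x3=0x25 x4=0xf7  N=0 Z=0
after  7: x0=0x12 x1=0xc2 x2=0x12 x3=0x25 x4=0xf7  N=1 Z=0
after  8: x0=0x12 x1=0xc2 x2=0xf7 x3=0x25 x4=0xf7  N=1 Z=0
after  9: x0=0x12 x1=0x12 x2=0xf7 x3=0x25 x4=0xf7  N=0 Z=0
-- IRQ taken; context saved, return-PC = 10 --

FLAGS = (N=0, Z=0)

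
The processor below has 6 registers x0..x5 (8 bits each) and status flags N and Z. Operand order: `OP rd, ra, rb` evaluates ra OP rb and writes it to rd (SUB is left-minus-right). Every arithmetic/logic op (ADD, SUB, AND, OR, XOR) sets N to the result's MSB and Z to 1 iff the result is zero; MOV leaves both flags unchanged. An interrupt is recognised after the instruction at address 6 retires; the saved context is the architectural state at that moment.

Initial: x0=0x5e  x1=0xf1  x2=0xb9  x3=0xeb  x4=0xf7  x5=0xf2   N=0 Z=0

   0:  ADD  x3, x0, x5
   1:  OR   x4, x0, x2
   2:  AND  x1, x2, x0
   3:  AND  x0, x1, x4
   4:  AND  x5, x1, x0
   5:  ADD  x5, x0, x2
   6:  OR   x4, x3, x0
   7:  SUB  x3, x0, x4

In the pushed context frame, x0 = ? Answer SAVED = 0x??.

after  0: x0=0x5e x1=0xf1 x2=0xb9 x3=0x50 x4=0xf7 x5=0xf2  N=0 Z=0
after  1: x0=0x5e x1=0xf1 x2=0xb9 x3=0x50 x4=0xff x5=0xf2  N=1 Z=0
after  2: x0=0x5e x1=0x18 x2=0xb9 x3=0x50 x4=0xff x5=0xf2  N=0 Z=0
after  3: x0=0x18 x1=0x18 x2=0xb9 x3=0x50 x4=0xff x5=0xf2  N=0 Z=0
after  4: x0=0x18 x1=0x18 x2=0xb9 x3=0x50 x4=0xff x5=0x18  N=0 Z=0
after  5: x0=0x18 x1=0x18 x2=0xb9 x3=0x50 x4=0xff x5=0xd1  N=1 Z=0
after  6: x0=0x18 x1=0x18 x2=0xb9 x3=0x50 x4=0x58 x5=0xd1  N=0 Z=0
-- IRQ taken; context saved, return-PC = 7 --

SAVED = 0x18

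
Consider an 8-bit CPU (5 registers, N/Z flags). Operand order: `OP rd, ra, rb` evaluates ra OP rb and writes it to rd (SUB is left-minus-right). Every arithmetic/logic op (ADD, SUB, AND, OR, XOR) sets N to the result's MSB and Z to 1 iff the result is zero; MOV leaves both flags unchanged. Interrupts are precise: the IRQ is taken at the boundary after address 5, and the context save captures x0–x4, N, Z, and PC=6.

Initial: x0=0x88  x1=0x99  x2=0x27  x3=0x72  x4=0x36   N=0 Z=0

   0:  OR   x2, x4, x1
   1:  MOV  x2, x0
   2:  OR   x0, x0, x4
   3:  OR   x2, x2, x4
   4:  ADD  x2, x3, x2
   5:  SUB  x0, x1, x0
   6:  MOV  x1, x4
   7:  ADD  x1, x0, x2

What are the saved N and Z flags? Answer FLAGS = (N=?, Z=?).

FLAGS = (N=1, Z=0)

after  0: x0=0x88 x1=0x99 x2=0xbf x3=0x72 x4=0x36  N=1 Z=0
after  1: x0=0x88 x1=0x99 x2=0x88 x3=0x72 x4=0x36  N=1 Z=0
after  2: x0=0xbe x1=0x99 x2=0x88 x3=0x72 x4=0x36  N=1 Z=0
after  3: x0=0xbe x1=0x99 x2=0xbe x3=0x72 x4=0x36  N=1 Z=0
after  4: x0=0xbe x1=0x99 x2=0x30 x3=0x72 x4=0x36  N=0 Z=0
after  5: x0=0xdb x1=0x99 x2=0x30 x3=0x72 x4=0x36  N=1 Z=0
-- IRQ taken; context saved, return-PC = 6 --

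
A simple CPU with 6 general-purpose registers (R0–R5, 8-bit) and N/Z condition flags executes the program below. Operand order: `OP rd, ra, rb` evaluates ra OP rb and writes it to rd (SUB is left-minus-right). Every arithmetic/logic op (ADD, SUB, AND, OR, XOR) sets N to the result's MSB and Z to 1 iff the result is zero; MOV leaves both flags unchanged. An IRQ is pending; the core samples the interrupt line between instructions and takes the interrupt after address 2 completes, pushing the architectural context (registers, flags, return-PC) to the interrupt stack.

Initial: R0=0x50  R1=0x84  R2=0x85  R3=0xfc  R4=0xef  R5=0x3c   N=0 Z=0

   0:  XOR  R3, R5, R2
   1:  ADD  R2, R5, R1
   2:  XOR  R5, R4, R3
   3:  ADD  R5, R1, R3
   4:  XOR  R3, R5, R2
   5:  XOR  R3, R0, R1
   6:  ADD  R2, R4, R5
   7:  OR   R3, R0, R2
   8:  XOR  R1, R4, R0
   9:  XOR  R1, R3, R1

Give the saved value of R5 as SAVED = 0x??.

after  0: R0=0x50 R1=0x84 R2=0x85 R3=0xb9 R4=0xef R5=0x3c  N=1 Z=0
after  1: R0=0x50 R1=0x84 R2=0xc0 R3=0xb9 R4=0xef R5=0x3c  N=1 Z=0
after  2: R0=0x50 R1=0x84 R2=0xc0 R3=0xb9 R4=0xef R5=0x56  N=0 Z=0
-- IRQ taken; context saved, return-PC = 3 --

SAVED = 0x56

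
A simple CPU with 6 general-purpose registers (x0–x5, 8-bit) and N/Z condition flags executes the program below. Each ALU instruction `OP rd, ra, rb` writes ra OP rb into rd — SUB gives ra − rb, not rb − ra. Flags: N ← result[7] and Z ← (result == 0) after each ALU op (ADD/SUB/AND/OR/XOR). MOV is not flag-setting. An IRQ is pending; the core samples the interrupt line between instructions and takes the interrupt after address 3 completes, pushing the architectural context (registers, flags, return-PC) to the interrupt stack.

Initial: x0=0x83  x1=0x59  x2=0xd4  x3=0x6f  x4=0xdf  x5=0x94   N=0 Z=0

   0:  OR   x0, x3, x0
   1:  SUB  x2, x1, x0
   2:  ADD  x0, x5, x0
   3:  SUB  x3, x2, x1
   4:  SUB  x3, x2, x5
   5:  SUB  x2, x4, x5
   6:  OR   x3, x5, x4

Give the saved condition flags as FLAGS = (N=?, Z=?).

FLAGS = (N=0, Z=0)

after  0: x0=0xef x1=0x59 x2=0xd4 x3=0x6f x4=0xdf x5=0x94  N=1 Z=0
after  1: x0=0xef x1=0x59 x2=0x6a x3=0x6f x4=0xdf x5=0x94  N=0 Z=0
after  2: x0=0x83 x1=0x59 x2=0x6a x3=0x6f x4=0xdf x5=0x94  N=1 Z=0
after  3: x0=0x83 x1=0x59 x2=0x6a x3=0x11 x4=0xdf x5=0x94  N=0 Z=0
-- IRQ taken; context saved, return-PC = 4 --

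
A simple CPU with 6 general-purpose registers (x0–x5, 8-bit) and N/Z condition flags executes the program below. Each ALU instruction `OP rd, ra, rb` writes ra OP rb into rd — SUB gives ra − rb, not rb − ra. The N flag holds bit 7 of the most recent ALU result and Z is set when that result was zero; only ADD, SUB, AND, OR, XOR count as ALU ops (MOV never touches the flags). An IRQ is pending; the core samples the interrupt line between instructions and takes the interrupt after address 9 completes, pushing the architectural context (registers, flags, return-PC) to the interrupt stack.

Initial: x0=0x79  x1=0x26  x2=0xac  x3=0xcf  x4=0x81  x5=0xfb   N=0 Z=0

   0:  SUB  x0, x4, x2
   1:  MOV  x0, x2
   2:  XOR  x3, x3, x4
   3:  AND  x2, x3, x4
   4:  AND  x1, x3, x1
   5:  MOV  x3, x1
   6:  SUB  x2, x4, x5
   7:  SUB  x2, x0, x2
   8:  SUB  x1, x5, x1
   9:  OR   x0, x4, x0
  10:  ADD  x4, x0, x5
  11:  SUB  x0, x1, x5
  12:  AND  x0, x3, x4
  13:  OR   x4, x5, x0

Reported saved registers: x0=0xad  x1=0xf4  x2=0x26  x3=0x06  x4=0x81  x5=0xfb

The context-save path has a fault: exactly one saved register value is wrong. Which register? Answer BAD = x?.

after  0: x0=0xd5 x1=0x26 x2=0xac x3=0xcf x4=0x81 x5=0xfb  N=1 Z=0
after  1: x0=0xac x1=0x26 x2=0xac x3=0xcf x4=0x81 x5=0xfb  N=1 Z=0
after  2: x0=0xac x1=0x26 x2=0xac x3=0x4e x4=0x81 x5=0xfb  N=0 Z=0
after  3: x0=0xac x1=0x26 x2=0x00 x3=0x4e x4=0x81 x5=0xfb  N=0 Z=1
after  4: x0=0xac x1=0x06 x2=0x00 x3=0x4e x4=0x81 x5=0xfb  N=0 Z=0
after  5: x0=0xac x1=0x06 x2=0x00 x3=0x06 x4=0x81 x5=0xfb  N=0 Z=0
after  6: x0=0xac x1=0x06 x2=0x86 x3=0x06 x4=0x81 x5=0xfb  N=1 Z=0
after  7: x0=0xac x1=0x06 x2=0x26 x3=0x06 x4=0x81 x5=0xfb  N=0 Z=0
after  8: x0=0xac x1=0xf5 x2=0x26 x3=0x06 x4=0x81 x5=0xfb  N=1 Z=0
after  9: x0=0xad x1=0xf5 x2=0x26 x3=0x06 x4=0x81 x5=0xfb  N=1 Z=0
-- IRQ taken; context saved, return-PC = 10 --
mismatch: x1: reported 0xf4 vs actual 0xf5

BAD = x1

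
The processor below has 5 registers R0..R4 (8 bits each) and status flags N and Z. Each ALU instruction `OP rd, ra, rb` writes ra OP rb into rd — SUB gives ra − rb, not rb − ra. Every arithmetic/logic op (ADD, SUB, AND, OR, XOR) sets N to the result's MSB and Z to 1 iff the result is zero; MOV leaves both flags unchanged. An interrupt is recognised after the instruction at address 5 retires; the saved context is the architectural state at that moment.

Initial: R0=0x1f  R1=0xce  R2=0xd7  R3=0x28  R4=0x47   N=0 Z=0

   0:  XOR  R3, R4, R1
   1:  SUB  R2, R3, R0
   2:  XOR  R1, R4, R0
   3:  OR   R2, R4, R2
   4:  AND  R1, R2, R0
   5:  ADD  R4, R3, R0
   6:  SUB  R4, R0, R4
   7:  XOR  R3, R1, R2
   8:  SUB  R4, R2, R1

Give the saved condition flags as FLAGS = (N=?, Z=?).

FLAGS = (N=1, Z=0)

after  0: R0=0x1f R1=0xce R2=0xd7 R3=0x89 R4=0x47  N=1 Z=0
after  1: R0=0x1f R1=0xce R2=0x6a R3=0x89 R4=0x47  N=0 Z=0
after  2: R0=0x1f R1=0x58 R2=0x6a R3=0x89 R4=0x47  N=0 Z=0
after  3: R0=0x1f R1=0x58 R2=0x6f R3=0x89 R4=0x47  N=0 Z=0
after  4: R0=0x1f R1=0x0f R2=0x6f R3=0x89 R4=0x47  N=0 Z=0
after  5: R0=0x1f R1=0x0f R2=0x6f R3=0x89 R4=0xa8  N=1 Z=0
-- IRQ taken; context saved, return-PC = 6 --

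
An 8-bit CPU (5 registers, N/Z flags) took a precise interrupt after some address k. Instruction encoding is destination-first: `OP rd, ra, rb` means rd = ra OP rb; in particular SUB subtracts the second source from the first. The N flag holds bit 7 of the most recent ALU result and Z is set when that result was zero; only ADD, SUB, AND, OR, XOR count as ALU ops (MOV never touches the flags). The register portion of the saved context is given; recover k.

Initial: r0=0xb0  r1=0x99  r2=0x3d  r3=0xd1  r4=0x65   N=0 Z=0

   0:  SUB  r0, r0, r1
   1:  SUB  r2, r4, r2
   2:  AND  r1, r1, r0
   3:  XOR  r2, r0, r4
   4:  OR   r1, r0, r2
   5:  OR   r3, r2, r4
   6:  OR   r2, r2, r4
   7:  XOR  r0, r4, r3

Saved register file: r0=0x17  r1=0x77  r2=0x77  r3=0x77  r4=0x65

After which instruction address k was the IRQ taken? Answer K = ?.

K = 6

after  0: r0=0x17 r1=0x99 r2=0x3d r3=0xd1 r4=0x65  N=0 Z=0
after  1: r0=0x17 r1=0x99 r2=0x28 r3=0xd1 r4=0x65  N=0 Z=0
after  2: r0=0x17 r1=0x11 r2=0x28 r3=0xd1 r4=0x65  N=0 Z=0
after  3: r0=0x17 r1=0x11 r2=0x72 r3=0xd1 r4=0x65  N=0 Z=0
after  4: r0=0x17 r1=0x77 r2=0x72 r3=0xd1 r4=0x65  N=0 Z=0
after  5: r0=0x17 r1=0x77 r2=0x72 r3=0x77 r4=0x65  N=0 Z=0
after  6: r0=0x17 r1=0x77 r2=0x77 r3=0x77 r4=0x65  N=0 Z=0
-- IRQ taken; context saved, return-PC = 7 --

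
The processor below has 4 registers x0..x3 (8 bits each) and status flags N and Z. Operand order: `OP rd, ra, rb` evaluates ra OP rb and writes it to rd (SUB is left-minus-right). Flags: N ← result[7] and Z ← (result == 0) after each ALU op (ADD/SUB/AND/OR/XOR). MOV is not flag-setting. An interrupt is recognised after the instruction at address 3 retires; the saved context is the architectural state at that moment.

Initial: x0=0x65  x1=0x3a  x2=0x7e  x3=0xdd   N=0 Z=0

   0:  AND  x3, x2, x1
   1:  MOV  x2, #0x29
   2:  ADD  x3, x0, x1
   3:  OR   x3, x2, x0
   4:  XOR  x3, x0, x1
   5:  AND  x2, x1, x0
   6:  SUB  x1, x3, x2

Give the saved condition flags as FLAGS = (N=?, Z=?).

after  0: x0=0x65 x1=0x3a x2=0x7e x3=0x3a  N=0 Z=0
after  1: x0=0x65 x1=0x3a x2=0x29 x3=0x3a  N=0 Z=0
after  2: x0=0x65 x1=0x3a x2=0x29 x3=0x9f  N=1 Z=0
after  3: x0=0x65 x1=0x3a x2=0x29 x3=0x6d  N=0 Z=0
-- IRQ taken; context saved, return-PC = 4 --

FLAGS = (N=0, Z=0)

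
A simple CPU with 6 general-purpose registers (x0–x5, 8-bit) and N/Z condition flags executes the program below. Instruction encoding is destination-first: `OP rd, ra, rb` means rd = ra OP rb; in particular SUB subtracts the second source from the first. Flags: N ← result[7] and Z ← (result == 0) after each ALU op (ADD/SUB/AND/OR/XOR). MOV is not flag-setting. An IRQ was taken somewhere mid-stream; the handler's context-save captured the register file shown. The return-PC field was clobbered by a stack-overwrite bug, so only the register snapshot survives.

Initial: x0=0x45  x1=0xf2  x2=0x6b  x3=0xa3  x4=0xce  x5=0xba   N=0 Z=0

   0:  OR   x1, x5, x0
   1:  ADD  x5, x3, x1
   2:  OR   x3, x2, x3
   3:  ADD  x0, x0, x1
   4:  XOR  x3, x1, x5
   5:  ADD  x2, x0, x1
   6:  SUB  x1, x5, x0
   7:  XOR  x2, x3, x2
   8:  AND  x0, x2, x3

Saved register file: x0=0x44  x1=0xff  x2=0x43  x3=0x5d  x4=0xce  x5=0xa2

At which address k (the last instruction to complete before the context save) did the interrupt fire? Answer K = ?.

K = 5

after  0: x0=0x45 x1=0xff x2=0x6b x3=0xa3 x4=0xce x5=0xba  N=1 Z=0
after  1: x0=0x45 x1=0xff x2=0x6b x3=0xa3 x4=0xce x5=0xa2  N=1 Z=0
after  2: x0=0x45 x1=0xff x2=0x6b x3=0xeb x4=0xce x5=0xa2  N=1 Z=0
after  3: x0=0x44 x1=0xff x2=0x6b x3=0xeb x4=0xce x5=0xa2  N=0 Z=0
after  4: x0=0x44 x1=0xff x2=0x6b x3=0x5d x4=0xce x5=0xa2  N=0 Z=0
after  5: x0=0x44 x1=0xff x2=0x43 x3=0x5d x4=0xce x5=0xa2  N=0 Z=0
-- IRQ taken; context saved, return-PC = 6 --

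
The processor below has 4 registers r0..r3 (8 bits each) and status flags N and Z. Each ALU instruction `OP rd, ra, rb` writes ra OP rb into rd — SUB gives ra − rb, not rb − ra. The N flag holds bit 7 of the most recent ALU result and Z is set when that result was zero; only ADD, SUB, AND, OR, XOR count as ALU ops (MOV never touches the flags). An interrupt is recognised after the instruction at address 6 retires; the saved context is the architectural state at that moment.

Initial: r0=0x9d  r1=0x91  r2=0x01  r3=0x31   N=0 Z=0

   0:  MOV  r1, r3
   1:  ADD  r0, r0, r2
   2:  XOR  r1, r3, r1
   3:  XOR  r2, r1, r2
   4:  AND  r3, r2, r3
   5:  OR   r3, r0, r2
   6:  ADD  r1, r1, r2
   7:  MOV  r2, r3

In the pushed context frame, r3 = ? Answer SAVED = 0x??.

SAVED = 0x9f

after  0: r0=0x9d r1=0x31 r2=0x01 r3=0x31  N=0 Z=0
after  1: r0=0x9e r1=0x31 r2=0x01 r3=0x31  N=1 Z=0
after  2: r0=0x9e r1=0x00 r2=0x01 r3=0x31  N=0 Z=1
after  3: r0=0x9e r1=0x00 r2=0x01 r3=0x31  N=0 Z=0
after  4: r0=0x9e r1=0x00 r2=0x01 r3=0x01  N=0 Z=0
after  5: r0=0x9e r1=0x00 r2=0x01 r3=0x9f  N=1 Z=0
after  6: r0=0x9e r1=0x01 r2=0x01 r3=0x9f  N=0 Z=0
-- IRQ taken; context saved, return-PC = 7 --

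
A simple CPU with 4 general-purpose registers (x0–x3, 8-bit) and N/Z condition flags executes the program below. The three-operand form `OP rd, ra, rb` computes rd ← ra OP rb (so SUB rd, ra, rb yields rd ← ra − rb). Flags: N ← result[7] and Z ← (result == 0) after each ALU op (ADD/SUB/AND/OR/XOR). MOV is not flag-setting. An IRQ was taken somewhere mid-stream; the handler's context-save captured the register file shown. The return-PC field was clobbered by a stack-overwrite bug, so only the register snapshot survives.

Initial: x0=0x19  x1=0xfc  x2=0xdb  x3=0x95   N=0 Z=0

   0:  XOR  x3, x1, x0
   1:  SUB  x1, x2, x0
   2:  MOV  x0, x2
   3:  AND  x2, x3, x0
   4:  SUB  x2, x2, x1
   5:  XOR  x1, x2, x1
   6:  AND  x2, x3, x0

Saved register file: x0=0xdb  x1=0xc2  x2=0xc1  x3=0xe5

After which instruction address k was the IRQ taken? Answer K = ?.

K = 3

after  0: x0=0x19 x1=0xfc x2=0xdb x3=0xe5  N=1 Z=0
after  1: x0=0x19 x1=0xc2 x2=0xdb x3=0xe5  N=1 Z=0
after  2: x0=0xdb x1=0xc2 x2=0xdb x3=0xe5  N=1 Z=0
after  3: x0=0xdb x1=0xc2 x2=0xc1 x3=0xe5  N=1 Z=0
-- IRQ taken; context saved, return-PC = 4 --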